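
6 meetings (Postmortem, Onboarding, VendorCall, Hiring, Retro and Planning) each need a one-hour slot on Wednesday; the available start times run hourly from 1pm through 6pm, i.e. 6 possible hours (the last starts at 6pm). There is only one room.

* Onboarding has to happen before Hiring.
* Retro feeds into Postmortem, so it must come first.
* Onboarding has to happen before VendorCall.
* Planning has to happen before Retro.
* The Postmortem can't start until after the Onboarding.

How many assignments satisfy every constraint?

38

Splitting on Postmortem: it can be 4pm (6), 5pm (12), 6pm (20). Listing each branch's schedules as (Onboarding, VendorCall, Hiring, Retro, Planning):
Postmortem=4pm: (1pm,5pm,6pm,3pm,2pm) (1pm,6pm,5pm,3pm,2pm) (2pm,5pm,6pm,3pm,1pm) (2pm,6pm,5pm,3pm,1pm) (3pm,5pm,6pm,2pm,1pm) (3pm,6pm,5pm,2pm,1pm) — 6.
Postmortem=5pm: (1pm,2pm,6pm,4pm,3pm) (1pm,3pm,6pm,4pm,2pm) (1pm,4pm,6pm,3pm,2pm) (1pm,6pm,2pm,4pm,3pm) (1pm,6pm,3pm,4pm,2pm) (1pm,6pm,4pm,3pm,2pm) (2pm,3pm,6pm,4pm,1pm) (2pm,4pm,6pm,3pm,1pm) (2pm,6pm,3pm,4pm,1pm) (2pm,6pm,4pm,3pm,1pm) (3pm,4pm,6pm,2pm,1pm) (3pm,6pm,4pm,2pm,1pm) — 12.
Postmortem=6pm: (1pm,2pm,3pm,5pm,4pm) (1pm,2pm,4pm,5pm,3pm) (1pm,2pm,5pm,4pm,3pm) (1pm,3pm,2pm,5pm,4pm) (1pm,3pm,4pm,5pm,2pm) (1pm,3pm,5pm,4pm,2pm) (1pm,4pm,2pm,5pm,3pm) (1pm,4pm,3pm,5pm,2pm) (1pm,4pm,5pm,3pm,2pm) (1pm,5pm,2pm,4pm,3pm) (1pm,5pm,3pm,4pm,2pm) (1pm,5pm,4pm,3pm,2pm) (2pm,3pm,4pm,5pm,1pm) (2pm,3pm,5pm,4pm,1pm) (2pm,4pm,3pm,5pm,1pm) (2pm,4pm,5pm,3pm,1pm) (2pm,5pm,3pm,4pm,1pm) (2pm,5pm,4pm,3pm,1pm) (3pm,4pm,5pm,2pm,1pm) (3pm,5pm,4pm,2pm,1pm) — 20.
Summing: 6 + 12 + 20 = 38.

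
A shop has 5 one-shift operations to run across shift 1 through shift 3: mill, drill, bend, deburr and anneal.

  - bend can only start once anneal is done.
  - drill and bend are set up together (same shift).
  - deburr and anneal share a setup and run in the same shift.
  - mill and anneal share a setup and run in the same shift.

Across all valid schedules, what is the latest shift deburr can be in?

Deburr must be in the same shift as anneal, which can't be after shift 2, so deburr is at most shift 2.
deburr at shift 2 is achievable: bend=shift 3, deburr=shift 2, drill=shift 3, anneal=shift 2, mill=shift 2.

shift 2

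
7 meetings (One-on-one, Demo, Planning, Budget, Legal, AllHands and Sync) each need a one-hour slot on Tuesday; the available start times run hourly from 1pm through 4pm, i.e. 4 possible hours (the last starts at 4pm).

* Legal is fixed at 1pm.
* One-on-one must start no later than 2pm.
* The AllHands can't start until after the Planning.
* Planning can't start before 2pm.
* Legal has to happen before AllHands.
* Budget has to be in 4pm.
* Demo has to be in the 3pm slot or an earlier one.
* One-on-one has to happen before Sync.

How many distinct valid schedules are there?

Splitting on One-on-one: it can be 1pm (27), 2pm (18). Listing each branch's schedules as (Demo, Planning, Budget, Legal, AllHands, Sync):
One-on-one=1pm: (1pm,2pm,4pm,1pm,3pm,2pm) (1pm,2pm,4pm,1pm,3pm,3pm) (1pm,2pm,4pm,1pm,3pm,4pm) (1pm,2pm,4pm,1pm,4pm,2pm) (1pm,2pm,4pm,1pm,4pm,3pm) (1pm,2pm,4pm,1pm,4pm,4pm) (1pm,3pm,4pm,1pm,4pm,2pm) (1pm,3pm,4pm,1pm,4pm,3pm) (1pm,3pm,4pm,1pm,4pm,4pm) (2pm,2pm,4pm,1pm,3pm,2pm) (2pm,2pm,4pm,1pm,3pm,3pm) (2pm,2pm,4pm,1pm,3pm,4pm) (2pm,2pm,4pm,1pm,4pm,2pm) (2pm,2pm,4pm,1pm,4pm,3pm) (2pm,2pm,4pm,1pm,4pm,4pm) (2pm,3pm,4pm,1pm,4pm,2pm) (2pm,3pm,4pm,1pm,4pm,3pm) (2pm,3pm,4pm,1pm,4pm,4pm) (3pm,2pm,4pm,1pm,3pm,2pm) (3pm,2pm,4pm,1pm,3pm,3pm) (3pm,2pm,4pm,1pm,3pm,4pm) (3pm,2pm,4pm,1pm,4pm,2pm) (3pm,2pm,4pm,1pm,4pm,3pm) (3pm,2pm,4pm,1pm,4pm,4pm) (3pm,3pm,4pm,1pm,4pm,2pm) (3pm,3pm,4pm,1pm,4pm,3pm) (3pm,3pm,4pm,1pm,4pm,4pm) — 27.
One-on-one=2pm: (1pm,2pm,4pm,1pm,3pm,3pm) (1pm,2pm,4pm,1pm,3pm,4pm) (1pm,2pm,4pm,1pm,4pm,3pm) (1pm,2pm,4pm,1pm,4pm,4pm) (1pm,3pm,4pm,1pm,4pm,3pm) (1pm,3pm,4pm,1pm,4pm,4pm) (2pm,2pm,4pm,1pm,3pm,3pm) (2pm,2pm,4pm,1pm,3pm,4pm) (2pm,2pm,4pm,1pm,4pm,3pm) (2pm,2pm,4pm,1pm,4pm,4pm) (2pm,3pm,4pm,1pm,4pm,3pm) (2pm,3pm,4pm,1pm,4pm,4pm) (3pm,2pm,4pm,1pm,3pm,3pm) (3pm,2pm,4pm,1pm,3pm,4pm) (3pm,2pm,4pm,1pm,4pm,3pm) (3pm,2pm,4pm,1pm,4pm,4pm) (3pm,3pm,4pm,1pm,4pm,3pm) (3pm,3pm,4pm,1pm,4pm,4pm) — 18.
Summing: 27 + 18 = 45.

45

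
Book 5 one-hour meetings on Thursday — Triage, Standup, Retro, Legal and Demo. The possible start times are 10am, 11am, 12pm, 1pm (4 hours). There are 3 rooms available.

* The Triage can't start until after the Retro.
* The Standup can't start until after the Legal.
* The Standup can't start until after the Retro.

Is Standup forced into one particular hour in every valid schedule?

No

Standup can be 11am (e.g. Legal -> 10am; Demo -> 10am; Triage -> 11am; Retro -> 10am; Standup -> 11am) or 12pm (e.g. Triage in 11am, Retro in 10am, Legal in 10am, Demo in 10am, Standup in 12pm).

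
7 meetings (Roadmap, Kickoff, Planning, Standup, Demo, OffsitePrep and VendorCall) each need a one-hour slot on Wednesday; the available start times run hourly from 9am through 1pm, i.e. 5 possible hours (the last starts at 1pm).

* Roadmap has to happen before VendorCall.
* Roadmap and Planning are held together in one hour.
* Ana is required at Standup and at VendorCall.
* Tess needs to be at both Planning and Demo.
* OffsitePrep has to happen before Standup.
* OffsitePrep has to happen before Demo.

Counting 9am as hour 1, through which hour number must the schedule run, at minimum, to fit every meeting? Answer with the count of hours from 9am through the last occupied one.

3

The precedence chain requires at least 2 distinct hours.
Could 2 hours be enough, i.e. nothing placed later than 10am? No: VendorCall must come after Roadmap (at 9am or later) → {10am}; Standup must come after OffsitePrep (at 9am or later) → {10am}; VendorCall can't share with Standup (10am) → nothing is left.
So 2 hours is not enough.
3 works (last occupied hour: 11am): for example Kickoff in 9am; Standup in 10am; Planning in 9am; Demo in 10am; Roadmap in 9am; OffsitePrep in 9am; VendorCall in 11am.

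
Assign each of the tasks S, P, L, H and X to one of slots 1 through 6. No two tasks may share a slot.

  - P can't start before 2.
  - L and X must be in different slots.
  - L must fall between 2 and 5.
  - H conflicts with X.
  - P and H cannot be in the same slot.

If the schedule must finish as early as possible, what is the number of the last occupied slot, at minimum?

With at most 1 per slot and 5 tasks, at least 5 slots are needed.
P can't be placed before 2, so the schedule must run through at least slot 2.
5 works (last occupied slot: 5): for example X in 5, L in 3, P in 2, H in 4, S in 1.

5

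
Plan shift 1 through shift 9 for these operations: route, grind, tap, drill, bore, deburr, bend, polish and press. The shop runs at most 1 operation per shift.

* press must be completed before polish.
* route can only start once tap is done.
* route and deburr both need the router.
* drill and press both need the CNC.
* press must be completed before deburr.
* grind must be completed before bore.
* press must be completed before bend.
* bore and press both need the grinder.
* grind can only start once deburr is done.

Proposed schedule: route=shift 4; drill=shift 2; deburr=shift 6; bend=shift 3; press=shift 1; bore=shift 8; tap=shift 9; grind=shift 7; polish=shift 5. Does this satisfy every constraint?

bore and press both need the grinder — holds.
grind can only start once deburr is done — holds.
press must be completed before polish — holds.
press must be completed before deburr — holds.
drill and press both need the CNC — holds.
The shop runs at most 1 operation per shift — holds.
press must be completed before bend — holds.
grind must be completed before bore — holds.
route and deburr both need the router — holds.
route can only start once tap is done — violated.

No. route can only start once tap is done is not satisfied.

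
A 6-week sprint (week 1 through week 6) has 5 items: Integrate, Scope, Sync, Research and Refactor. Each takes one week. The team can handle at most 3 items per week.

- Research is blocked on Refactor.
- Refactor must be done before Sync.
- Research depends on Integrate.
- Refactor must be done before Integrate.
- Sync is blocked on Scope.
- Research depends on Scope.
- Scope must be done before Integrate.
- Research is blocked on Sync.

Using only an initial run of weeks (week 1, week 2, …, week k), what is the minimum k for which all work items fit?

The precedence chain requires at least 3 distinct weeks.
With at most 3 per week and 5 work items, at least 2 weeks are needed.
3 works (last occupied week: week 3): for example Sync=week 2, Scope=week 1, Refactor=week 1, Research=week 3, Integrate=week 2.

3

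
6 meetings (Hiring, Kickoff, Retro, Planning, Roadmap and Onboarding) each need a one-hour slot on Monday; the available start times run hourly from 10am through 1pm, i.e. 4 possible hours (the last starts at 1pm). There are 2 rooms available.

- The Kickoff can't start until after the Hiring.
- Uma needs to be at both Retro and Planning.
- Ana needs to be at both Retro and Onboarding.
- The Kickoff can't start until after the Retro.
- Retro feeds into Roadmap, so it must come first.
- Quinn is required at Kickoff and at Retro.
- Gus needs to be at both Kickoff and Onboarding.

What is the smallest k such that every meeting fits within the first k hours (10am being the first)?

The precedence chain requires at least 2 distinct hours.
With at most 2 per hour and 6 meetings, at least 3 hours are needed.
3 works (last occupied hour: 12pm): for example Roadmap -> 11am; Hiring -> 10am; Retro -> 10am; Planning -> 12pm; Onboarding -> 12pm; Kickoff -> 11am.

3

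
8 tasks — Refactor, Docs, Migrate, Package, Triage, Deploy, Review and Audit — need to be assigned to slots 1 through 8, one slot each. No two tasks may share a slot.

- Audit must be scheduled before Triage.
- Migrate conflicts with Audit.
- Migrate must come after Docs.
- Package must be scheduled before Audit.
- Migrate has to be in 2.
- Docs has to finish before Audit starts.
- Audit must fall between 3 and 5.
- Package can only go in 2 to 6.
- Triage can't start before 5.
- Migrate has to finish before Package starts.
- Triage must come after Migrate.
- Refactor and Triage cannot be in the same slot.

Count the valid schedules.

60

Splitting on Package: it can be 3 (42), 4 (18). Listing each branch's schedules as (Refactor, Docs, Migrate, Triage, Deploy, Review, Audit):
Package=3: (4,1,2,6,7,8,5) (4,1,2,6,8,7,5) (4,1,2,7,6,8,5) (4,1,2,7,8,6,5) (4,1,2,8,6,7,5) (4,1,2,8,7,6,5) (5,1,2,6,7,8,4) (5,1,2,6,8,7,4) (5,1,2,7,6,8,4) (5,1,2,7,8,6,4) (5,1,2,8,6,7,4) (5,1,2,8,7,6,4) (6,1,2,5,7,8,4) (6,1,2,5,8,7,4) (6,1,2,7,4,8,5) (6,1,2,7,5,8,4) (6,1,2,7,8,4,5) (6,1,2,7,8,5,4) (6,1,2,8,4,7,5) (6,1,2,8,5,7,4) (6,1,2,8,7,4,5) (6,1,2,8,7,5,4) (7,1,2,5,6,8,4) (7,1,2,5,8,6,4) (7,1,2,6,4,8,5) (7,1,2,6,5,8,4) (7,1,2,6,8,4,5) (7,1,2,6,8,5,4) (7,1,2,8,4,6,5) (7,1,2,8,5,6,4) (7,1,2,8,6,4,5) (7,1,2,8,6,5,4) (8,1,2,5,6,7,4) (8,1,2,5,7,6,4) (8,1,2,6,4,7,5) (8,1,2,6,5,7,4) (8,1,2,6,7,4,5) (8,1,2,6,7,5,4) (8,1,2,7,4,6,5) (8,1,2,7,5,6,4) (8,1,2,7,6,4,5) (8,1,2,7,6,5,4) — 42.
Package=4: (3,1,2,6,7,8,5) (3,1,2,6,8,7,5) (3,1,2,7,6,8,5) (3,1,2,7,8,6,5) (3,1,2,8,6,7,5) (3,1,2,8,7,6,5) (6,1,2,7,3,8,5) (6,1,2,7,8,3,5) (6,1,2,8,3,7,5) (6,1,2,8,7,3,5) (7,1,2,6,3,8,5) (7,1,2,6,8,3,5) (7,1,2,8,3,6,5) (7,1,2,8,6,3,5) (8,1,2,6,3,7,5) (8,1,2,6,7,3,5) (8,1,2,7,3,6,5) (8,1,2,7,6,3,5) — 18.
Summing: 42 + 18 = 60.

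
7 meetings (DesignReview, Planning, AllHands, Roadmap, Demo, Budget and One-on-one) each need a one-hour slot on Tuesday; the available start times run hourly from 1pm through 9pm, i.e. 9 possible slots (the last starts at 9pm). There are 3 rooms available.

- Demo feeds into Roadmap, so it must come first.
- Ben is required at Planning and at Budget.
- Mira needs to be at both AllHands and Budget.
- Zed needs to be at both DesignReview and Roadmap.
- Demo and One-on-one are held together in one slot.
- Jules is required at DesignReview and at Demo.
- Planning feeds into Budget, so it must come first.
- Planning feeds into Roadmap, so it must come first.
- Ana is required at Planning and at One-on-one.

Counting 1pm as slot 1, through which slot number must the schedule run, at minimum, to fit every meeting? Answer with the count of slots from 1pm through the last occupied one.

3

The precedence chain requires at least 2 distinct slots.
With at most 3 per slot and 7 meetings, at least 3 slots are needed.
3 works (last occupied slot: 3pm): for example Demo -> 2pm; Roadmap -> 3pm; Planning -> 1pm; AllHands -> 1pm; Budget -> 2pm; One-on-one -> 2pm; DesignReview -> 1pm.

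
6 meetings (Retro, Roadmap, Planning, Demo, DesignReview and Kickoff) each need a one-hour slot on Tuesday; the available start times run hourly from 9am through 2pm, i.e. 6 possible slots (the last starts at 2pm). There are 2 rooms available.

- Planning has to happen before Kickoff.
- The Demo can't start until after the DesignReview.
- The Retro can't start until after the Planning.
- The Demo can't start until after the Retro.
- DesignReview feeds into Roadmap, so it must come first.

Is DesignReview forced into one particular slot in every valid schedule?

No

DesignReview can be 9am (e.g. Retro in 10am; Roadmap in 10am; Kickoff in 11am; Demo in 11am; Planning in 9am; DesignReview in 9am) or 10am (e.g. DesignReview=10am, Kickoff=12pm, Retro=10am, Planning=9am, Demo=11am, Roadmap=11am).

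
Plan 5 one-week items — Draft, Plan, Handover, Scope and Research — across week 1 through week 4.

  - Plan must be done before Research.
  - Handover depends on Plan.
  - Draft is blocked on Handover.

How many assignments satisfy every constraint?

44

Splitting on Draft: it can be week 3 (12), week 4 (32). Listing each branch's schedules as (Plan, Handover, Scope, Research) by week number:
Draft=week 3: (1,2,1,2) (1,2,1,3) (1,2,1,4) (1,2,2,2) (1,2,2,3) (1,2,2,4) (1,2,3,2) (1,2,3,3) (1,2,3,4) (1,2,4,2) (1,2,4,3) (1,2,4,4) — 12.
Draft=week 4: (1,2,1,2) (1,2,1,3) (1,2,1,4) (1,2,2,2) (1,2,2,3) (1,2,2,4) (1,2,3,2) (1,2,3,3) (1,2,3,4) (1,2,4,2) (1,2,4,3) (1,2,4,4) (1,3,1,2) (1,3,1,3) (1,3,1,4) (1,3,2,2) (1,3,2,3) (1,3,2,4) (1,3,3,2) (1,3,3,3) (1,3,3,4) (1,3,4,2) (1,3,4,3) (1,3,4,4) (2,3,1,3) (2,3,1,4) (2,3,2,3) (2,3,2,4) (2,3,3,3) (2,3,3,4) (2,3,4,3) (2,3,4,4) — 32.
Summing: 12 + 32 = 44.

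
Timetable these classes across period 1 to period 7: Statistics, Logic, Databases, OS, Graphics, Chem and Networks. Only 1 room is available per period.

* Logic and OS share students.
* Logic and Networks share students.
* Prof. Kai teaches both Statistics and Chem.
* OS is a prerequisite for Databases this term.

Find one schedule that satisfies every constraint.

Databases=period 2; Networks=period 7; Graphics=period 5; Statistics=period 3; Logic=period 4; Chem=period 6; OS=period 1

Checking: OS(period 1) before Databases(period 2); Logic(period 4) != OS(period 1); Logic(period 4) != Networks(period 7); Statistics(period 3) != Chem(period 6); max 1 per period (cap 1).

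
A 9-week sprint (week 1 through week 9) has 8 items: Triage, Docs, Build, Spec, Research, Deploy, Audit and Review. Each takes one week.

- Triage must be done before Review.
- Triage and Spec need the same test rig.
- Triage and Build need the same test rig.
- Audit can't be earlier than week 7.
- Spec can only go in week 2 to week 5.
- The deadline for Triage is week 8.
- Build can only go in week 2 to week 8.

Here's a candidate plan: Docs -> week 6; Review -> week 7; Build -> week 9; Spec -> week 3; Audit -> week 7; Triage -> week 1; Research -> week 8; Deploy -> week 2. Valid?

Build can only go in week 2 to week 8 — violated.
Triage and Build need the same test rig — holds.
Spec can only go in week 2 to week 5 — holds.
The deadline for Triage is week 8 — holds.
Audit can't be earlier than week 7 — holds.
Triage and Spec need the same test rig — holds.
Triage must be done before Review — holds.

No. Build can only go in week 2 to week 8 is not satisfied.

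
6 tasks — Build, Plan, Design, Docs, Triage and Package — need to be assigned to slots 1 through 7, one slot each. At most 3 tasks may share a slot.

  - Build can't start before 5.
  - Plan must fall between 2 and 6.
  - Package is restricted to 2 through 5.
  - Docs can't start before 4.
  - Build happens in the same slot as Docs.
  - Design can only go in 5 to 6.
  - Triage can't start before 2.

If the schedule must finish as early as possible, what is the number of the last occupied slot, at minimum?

With at most 3 per slot and 6 tasks, at least 2 slots are needed.
Build can't be placed before 5, so the schedule must run through at least slot 5.
5 works (last occupied slot: 5): for example Package in 2, Triage in 2, Docs in 5, Design in 5, Plan in 2, Build in 5.

5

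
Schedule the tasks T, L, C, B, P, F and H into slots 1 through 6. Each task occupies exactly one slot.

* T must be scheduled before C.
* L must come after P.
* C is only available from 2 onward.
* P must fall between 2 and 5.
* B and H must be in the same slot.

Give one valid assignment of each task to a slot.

F -> 1, C -> 2, L -> 3, H -> 1, B -> 1, T -> 1, P -> 2

Checking: T(1) before C(2); P(2) before L(3); B = H = 1; C=2 in [2,6]; P=2 in [2,5].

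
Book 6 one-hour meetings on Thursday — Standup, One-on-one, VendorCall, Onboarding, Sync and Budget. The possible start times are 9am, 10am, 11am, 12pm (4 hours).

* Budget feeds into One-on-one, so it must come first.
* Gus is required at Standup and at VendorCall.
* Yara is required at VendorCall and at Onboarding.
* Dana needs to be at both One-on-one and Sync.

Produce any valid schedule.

Onboarding -> 9am, VendorCall -> 10am, Standup -> 9am, One-on-one -> 10am, Sync -> 9am, Budget -> 9am

Checking: Budget(9am) before One-on-one(10am); VendorCall(10am) != Onboarding(9am); Standup(9am) != VendorCall(10am); One-on-one(10am) != Sync(9am).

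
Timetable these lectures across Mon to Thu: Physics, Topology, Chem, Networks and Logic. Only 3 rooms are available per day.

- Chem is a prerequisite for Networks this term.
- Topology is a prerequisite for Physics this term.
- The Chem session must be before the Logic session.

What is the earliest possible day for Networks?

Tue

Precedence pushes Networks to at least Tue.
Networks at Tue is achievable: Networks -> Tue, Logic -> Tue, Chem -> Mon, Physics -> Tue, Topology -> Mon.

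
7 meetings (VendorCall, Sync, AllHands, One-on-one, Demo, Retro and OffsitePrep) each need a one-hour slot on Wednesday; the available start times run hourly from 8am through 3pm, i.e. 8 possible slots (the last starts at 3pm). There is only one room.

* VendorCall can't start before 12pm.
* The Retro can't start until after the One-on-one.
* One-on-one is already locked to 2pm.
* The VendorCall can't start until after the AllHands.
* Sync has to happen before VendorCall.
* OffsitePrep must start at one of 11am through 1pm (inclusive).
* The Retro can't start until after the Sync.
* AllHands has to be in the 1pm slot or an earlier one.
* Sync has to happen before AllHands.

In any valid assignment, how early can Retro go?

3pm

Precedence pushes Retro to at least 3pm.
Retro at 3pm is achievable: Demo -> 10am; Sync -> 8am; Retro -> 3pm; OffsitePrep -> 11am; AllHands -> 9am; VendorCall -> 12pm; One-on-one -> 2pm.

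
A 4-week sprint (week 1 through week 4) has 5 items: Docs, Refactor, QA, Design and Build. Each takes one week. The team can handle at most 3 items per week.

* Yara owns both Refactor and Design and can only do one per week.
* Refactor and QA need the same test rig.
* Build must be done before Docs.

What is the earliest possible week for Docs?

week 2

Precedence pushes Docs to at least week 2.
Docs at week 2 is achievable: Design in week 2, Build in week 1, Docs in week 2, Refactor in week 1, QA in week 2.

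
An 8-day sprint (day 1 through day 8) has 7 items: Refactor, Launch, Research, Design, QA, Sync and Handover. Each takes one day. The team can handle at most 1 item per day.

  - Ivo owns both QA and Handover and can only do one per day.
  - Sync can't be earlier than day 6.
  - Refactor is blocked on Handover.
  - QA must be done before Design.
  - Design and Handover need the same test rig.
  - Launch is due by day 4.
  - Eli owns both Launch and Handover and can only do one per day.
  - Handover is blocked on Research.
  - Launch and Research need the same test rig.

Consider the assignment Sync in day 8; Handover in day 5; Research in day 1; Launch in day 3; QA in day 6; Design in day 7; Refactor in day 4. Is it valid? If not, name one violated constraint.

No — it violates: Refactor is blocked on Handover

Design and Handover need the same test rig — holds.
Ivo owns both QA and Handover and can only do one per day — holds.
Handover is blocked on Research — holds.
QA must be done before Design — holds.
Sync can't be earlier than day 6 — holds.
Eli owns both Launch and Handover and can only do one per day — holds.
Launch and Research need the same test rig — holds.
The team can handle at most 1 item per day — holds.
Refactor is blocked on Handover — violated.
Launch is due by day 4 — holds.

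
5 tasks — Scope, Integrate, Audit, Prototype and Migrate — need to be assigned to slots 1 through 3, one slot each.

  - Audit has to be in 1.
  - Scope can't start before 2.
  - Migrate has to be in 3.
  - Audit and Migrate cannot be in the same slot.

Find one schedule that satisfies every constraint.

Integrate=1; Scope=2; Audit=1; Prototype=1; Migrate=3

Checking: Audit(1) != Migrate(3); Audit=1 in [1,1]; Scope=2 in [2,3]; Migrate=3 in [3,3].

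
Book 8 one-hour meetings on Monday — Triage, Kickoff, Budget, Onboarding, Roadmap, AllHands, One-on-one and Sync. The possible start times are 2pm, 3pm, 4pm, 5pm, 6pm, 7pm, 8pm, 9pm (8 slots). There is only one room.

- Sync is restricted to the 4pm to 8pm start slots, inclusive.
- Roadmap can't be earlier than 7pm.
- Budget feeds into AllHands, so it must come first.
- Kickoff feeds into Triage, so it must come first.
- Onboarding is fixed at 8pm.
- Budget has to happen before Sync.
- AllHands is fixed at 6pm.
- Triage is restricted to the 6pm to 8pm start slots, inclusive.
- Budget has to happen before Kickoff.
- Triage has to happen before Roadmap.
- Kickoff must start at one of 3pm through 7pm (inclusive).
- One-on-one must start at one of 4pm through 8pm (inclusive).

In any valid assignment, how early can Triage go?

7pm

Triage is available from 6pm; Triage's own window allows nothing later than 8pm.
Triage at 7pm is achievable: One-on-one=5pm, Roadmap=9pm, AllHands=6pm, Sync=4pm, Triage=7pm, Kickoff=3pm, Onboarding=8pm, Budget=2pm.
Nothing earlier works — the capacity limit rule out every slot before 7pm.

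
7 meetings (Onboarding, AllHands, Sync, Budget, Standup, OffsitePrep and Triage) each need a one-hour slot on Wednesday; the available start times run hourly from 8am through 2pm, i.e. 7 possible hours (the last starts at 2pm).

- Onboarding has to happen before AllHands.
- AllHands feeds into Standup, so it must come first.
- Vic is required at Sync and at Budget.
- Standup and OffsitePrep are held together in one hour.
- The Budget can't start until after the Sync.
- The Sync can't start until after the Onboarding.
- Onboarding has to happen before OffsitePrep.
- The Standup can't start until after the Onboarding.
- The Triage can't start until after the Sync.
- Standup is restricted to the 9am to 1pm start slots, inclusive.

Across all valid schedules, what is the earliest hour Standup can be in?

10am

Standup is available from 9am; precedence pushes Standup to at least 10am; Standup's own window allows nothing later than 1pm.
Standup at 10am is achievable: OffsitePrep=10am; Standup=10am; AllHands=9am; Onboarding=8am; Budget=10am; Sync=9am; Triage=10am.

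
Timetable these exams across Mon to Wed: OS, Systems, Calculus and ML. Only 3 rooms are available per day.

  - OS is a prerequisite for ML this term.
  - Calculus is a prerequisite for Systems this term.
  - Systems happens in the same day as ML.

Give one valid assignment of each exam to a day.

Systems -> Tue; Calculus -> Mon; ML -> Tue; OS -> Mon

Checking: OS(Mon) before ML(Tue); Calculus(Mon) before Systems(Tue); Systems = ML = Tue; max 2 per day (cap 3).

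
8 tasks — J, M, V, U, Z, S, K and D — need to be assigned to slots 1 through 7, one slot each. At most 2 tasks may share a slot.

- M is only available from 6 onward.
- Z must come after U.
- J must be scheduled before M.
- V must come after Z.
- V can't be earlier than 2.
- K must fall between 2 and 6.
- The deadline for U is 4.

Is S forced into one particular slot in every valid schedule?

S can be 1 (e.g. U=1; V=3; Z=2; S=1; K=2; M=6; D=4; J=3) or 2 (e.g. D in 3; V in 4; Z in 3; U in 1; S in 2; K in 2; M in 6; J in 1).

No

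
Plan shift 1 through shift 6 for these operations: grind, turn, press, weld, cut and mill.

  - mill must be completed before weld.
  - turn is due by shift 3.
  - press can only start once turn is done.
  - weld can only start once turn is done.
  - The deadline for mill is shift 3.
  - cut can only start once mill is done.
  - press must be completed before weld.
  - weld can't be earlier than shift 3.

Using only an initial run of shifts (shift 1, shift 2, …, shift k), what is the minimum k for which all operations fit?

3

The precedence chain requires at least 3 distinct shifts.
3 works (last occupied shift: shift 3): for example mill -> shift 1; press -> shift 2; turn -> shift 1; weld -> shift 3; cut -> shift 2; grind -> shift 1.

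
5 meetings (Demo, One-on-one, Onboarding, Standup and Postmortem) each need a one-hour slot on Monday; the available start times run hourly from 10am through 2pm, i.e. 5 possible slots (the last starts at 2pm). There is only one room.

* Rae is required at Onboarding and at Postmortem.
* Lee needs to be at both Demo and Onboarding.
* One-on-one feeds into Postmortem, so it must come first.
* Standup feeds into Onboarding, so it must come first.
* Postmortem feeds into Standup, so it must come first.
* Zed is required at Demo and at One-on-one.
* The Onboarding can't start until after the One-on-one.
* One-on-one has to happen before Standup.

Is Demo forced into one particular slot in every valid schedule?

No

Demo can be 10am (e.g. Demo in 10am, One-on-one in 11am, Standup in 1pm, Onboarding in 2pm, Postmortem in 12pm) or 11am (e.g. Standup -> 1pm, Onboarding -> 2pm, Postmortem -> 12pm, Demo -> 11am, One-on-one -> 10am).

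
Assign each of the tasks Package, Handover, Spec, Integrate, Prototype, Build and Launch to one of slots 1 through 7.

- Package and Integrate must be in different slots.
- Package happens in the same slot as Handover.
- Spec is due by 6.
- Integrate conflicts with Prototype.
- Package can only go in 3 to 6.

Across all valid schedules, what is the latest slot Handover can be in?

Handover must be in the same slot as Package, which can't be before 3, so Handover is at least 3; Handover must be in the same slot as Package, which can't be after 6, so Handover is at most 6.
Handover at 6 is achievable: Integrate -> 1; Launch -> 1; Spec -> 1; Prototype -> 2; Build -> 1; Package -> 6; Handover -> 6.

6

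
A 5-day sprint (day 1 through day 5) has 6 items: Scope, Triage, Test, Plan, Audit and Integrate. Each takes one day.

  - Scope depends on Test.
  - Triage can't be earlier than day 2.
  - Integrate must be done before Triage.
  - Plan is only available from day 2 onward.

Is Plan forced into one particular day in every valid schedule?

No

Plan can be day 2 (e.g. Audit in day 1; Triage in day 2; Plan in day 2; Test in day 1; Scope in day 2; Integrate in day 1) or day 3 (e.g. Audit in day 1, Integrate in day 1, Test in day 1, Plan in day 3, Scope in day 2, Triage in day 2).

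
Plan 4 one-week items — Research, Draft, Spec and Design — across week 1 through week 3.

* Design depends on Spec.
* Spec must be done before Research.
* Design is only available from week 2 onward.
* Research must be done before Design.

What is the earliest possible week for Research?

week 2

Precedence pushes Research to at least week 2; downstream work caps Research at week 2.
Research at week 2 is achievable: Research -> week 2, Design -> week 3, Draft -> week 1, Spec -> week 1.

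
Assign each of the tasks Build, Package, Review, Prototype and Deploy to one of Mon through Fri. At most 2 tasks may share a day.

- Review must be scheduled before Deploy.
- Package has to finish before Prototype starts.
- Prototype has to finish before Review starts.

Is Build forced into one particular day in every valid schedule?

No

Build can be Mon (e.g. Prototype=Tue; Package=Mon; Review=Wed; Build=Mon; Deploy=Thu) or Tue (e.g. Deploy -> Thu, Prototype -> Tue, Package -> Mon, Review -> Wed, Build -> Tue).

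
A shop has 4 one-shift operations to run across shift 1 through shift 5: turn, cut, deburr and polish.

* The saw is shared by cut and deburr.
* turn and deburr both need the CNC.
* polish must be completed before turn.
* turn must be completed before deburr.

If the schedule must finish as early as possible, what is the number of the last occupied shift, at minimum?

The precedence chain requires at least 3 distinct shifts.
3 works (last occupied shift: shift 3): for example deburr=shift 3; cut=shift 1; polish=shift 1; turn=shift 2.

shift 3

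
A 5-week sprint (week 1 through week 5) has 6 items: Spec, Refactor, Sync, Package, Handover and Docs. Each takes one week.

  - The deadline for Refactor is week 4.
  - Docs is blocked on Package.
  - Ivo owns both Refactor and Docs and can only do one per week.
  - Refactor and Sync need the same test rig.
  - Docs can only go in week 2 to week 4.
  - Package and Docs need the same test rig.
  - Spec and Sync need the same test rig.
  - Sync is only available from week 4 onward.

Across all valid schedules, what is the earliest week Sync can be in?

Sync is available from week 4.
Sync at week 4 is achievable: Docs in week 2; Handover in week 1; Refactor in week 1; Spec in week 1; Package in week 1; Sync in week 4.

week 4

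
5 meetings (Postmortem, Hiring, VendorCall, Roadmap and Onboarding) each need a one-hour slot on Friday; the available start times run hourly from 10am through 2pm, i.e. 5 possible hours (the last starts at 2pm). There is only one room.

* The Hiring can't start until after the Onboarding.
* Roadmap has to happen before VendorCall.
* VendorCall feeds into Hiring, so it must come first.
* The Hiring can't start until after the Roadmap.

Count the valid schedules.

15

Splitting on Postmortem: it can be 10am (3), 11am (3), 12pm (3), 1pm (3), 2pm (3). Listing each branch's schedules as (Hiring, VendorCall, Roadmap, Onboarding):
Postmortem=10am: (2pm,12pm,11am,1pm) (2pm,1pm,11am,12pm) (2pm,1pm,12pm,11am) — 3.
Postmortem=11am: (2pm,12pm,10am,1pm) (2pm,1pm,10am,12pm) (2pm,1pm,12pm,10am) — 3.
Postmortem=12pm: (2pm,11am,10am,1pm) (2pm,1pm,10am,11am) (2pm,1pm,11am,10am) — 3.
Postmortem=1pm: (2pm,11am,10am,12pm) (2pm,12pm,10am,11am) (2pm,12pm,11am,10am) — 3.
Postmortem=2pm: (1pm,11am,10am,12pm) (1pm,12pm,10am,11am) (1pm,12pm,11am,10am) — 3.
Summing: 3 + 3 + 3 + 3 + 3 = 15.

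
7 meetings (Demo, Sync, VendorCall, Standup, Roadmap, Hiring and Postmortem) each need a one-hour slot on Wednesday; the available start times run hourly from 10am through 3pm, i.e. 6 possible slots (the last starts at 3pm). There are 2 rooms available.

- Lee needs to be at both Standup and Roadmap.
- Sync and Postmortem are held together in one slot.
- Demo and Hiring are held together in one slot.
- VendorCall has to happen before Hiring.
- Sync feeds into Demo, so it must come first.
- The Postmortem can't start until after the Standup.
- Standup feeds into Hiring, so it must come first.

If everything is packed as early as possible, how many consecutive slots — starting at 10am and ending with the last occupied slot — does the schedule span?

The precedence chain requires at least 3 distinct slots.
With at most 2 per slot and 7 meetings, at least 4 slots are needed.
4 works (last occupied slot: 1pm): for example Roadmap in 1pm, VendorCall in 10am, Sync in 11am, Demo in 12pm, Postmortem in 11am, Hiring in 12pm, Standup in 10am.

4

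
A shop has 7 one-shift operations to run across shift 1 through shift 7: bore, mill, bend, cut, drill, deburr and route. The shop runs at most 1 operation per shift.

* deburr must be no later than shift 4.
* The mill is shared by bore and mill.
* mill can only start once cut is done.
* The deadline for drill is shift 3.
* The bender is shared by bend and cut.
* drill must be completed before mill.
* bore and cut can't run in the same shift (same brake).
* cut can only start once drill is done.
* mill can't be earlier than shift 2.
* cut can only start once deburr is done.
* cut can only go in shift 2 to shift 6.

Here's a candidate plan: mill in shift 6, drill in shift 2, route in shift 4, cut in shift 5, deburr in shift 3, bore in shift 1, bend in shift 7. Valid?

cut can only go in shift 2 to shift 6 — holds.
bore and cut can't run in the same shift (same brake) — holds.
cut can only start once drill is done — holds.
mill can only start once cut is done — holds.
The bender is shared by bend and cut — holds.
mill can't be earlier than shift 2 — holds.
The mill is shared by bore and mill — holds.
deburr must be no later than shift 4 — holds.
The deadline for drill is shift 3 — holds.
The shop runs at most 1 operation per shift — holds.
drill must be completed before mill — holds.
cut can only start once deburr is done — holds.

Yes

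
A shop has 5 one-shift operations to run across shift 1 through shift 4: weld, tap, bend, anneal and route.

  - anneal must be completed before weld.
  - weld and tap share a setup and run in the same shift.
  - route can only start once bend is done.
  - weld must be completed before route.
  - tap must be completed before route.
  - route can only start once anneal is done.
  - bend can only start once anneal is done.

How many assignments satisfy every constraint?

6

Splitting on weld: it can be shift 2 (3), shift 3 (3). Listing each branch's schedules as (tap, bend, anneal, route) by shift number:
weld=shift 2: (2,2,1,3) (2,2,1,4) (2,3,1,4) — 3.
weld=shift 3: (3,2,1,4) (3,3,1,4) (3,3,2,4) — 3.
Summing: 3 + 3 = 6.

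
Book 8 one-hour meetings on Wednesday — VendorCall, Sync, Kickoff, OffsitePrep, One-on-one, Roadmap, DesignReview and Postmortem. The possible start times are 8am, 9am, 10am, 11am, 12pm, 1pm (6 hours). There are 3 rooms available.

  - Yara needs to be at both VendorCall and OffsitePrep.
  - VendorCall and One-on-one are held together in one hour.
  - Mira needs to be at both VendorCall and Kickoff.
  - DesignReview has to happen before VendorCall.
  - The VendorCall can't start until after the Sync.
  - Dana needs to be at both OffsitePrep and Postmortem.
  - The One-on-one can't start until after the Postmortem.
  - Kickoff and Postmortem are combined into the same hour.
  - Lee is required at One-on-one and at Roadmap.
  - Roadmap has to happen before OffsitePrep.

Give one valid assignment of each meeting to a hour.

Kickoff -> 9am, Sync -> 8am, VendorCall -> 10am, OffsitePrep -> 11am, Postmortem -> 9am, One-on-one -> 10am, DesignReview -> 8am, Roadmap -> 8am

Checking: Sync(8am) before VendorCall(10am); Roadmap(8am) before OffsitePrep(11am); Postmortem(9am) before One-on-one(10am); DesignReview(8am) before VendorCall(10am); VendorCall(10am) != OffsitePrep(11am); VendorCall(10am) != Kickoff(9am); OffsitePrep(11am) != Postmortem(9am); One-on-one(10am) != Roadmap(8am); VendorCall = One-on-one = 10am; Kickoff = Postmortem = 9am; max 3 per hour (cap 3).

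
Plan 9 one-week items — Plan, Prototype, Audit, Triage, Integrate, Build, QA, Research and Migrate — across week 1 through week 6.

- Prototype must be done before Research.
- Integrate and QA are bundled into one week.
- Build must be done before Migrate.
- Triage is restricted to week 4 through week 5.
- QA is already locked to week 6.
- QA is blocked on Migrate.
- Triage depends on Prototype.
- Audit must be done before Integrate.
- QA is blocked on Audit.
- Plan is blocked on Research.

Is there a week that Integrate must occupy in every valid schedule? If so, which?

week 6

Integrate must be in the same week as QA, which can't be before week 6, so Integrate is at least week 6.
So Integrate is pinned to week 6.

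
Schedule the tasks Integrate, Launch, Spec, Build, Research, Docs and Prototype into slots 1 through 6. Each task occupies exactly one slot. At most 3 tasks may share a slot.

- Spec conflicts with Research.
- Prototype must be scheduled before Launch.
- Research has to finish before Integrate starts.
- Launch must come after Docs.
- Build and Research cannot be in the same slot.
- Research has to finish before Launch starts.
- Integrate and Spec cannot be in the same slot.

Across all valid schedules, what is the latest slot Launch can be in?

6

Precedence pushes Launch to at least 2.
Launch at 6 is achievable: Prototype in 1, Build in 2, Launch in 6, Docs in 1, Research in 1, Integrate in 2, Spec in 3.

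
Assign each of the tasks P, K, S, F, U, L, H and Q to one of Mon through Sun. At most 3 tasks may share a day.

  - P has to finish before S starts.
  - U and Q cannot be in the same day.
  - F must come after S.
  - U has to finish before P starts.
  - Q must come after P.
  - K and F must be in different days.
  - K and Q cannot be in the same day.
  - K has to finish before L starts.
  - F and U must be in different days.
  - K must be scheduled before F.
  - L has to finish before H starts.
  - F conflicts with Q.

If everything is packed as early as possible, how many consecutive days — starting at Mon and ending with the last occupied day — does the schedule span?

The precedence chain requires at least 4 distinct days.
With at most 3 per day and 8 tasks, at least 3 days are needed.
4 works (last occupied day: Thu): for example F=Thu; Q=Wed; L=Tue; K=Mon; S=Wed; U=Mon; P=Tue; H=Wed.

4 days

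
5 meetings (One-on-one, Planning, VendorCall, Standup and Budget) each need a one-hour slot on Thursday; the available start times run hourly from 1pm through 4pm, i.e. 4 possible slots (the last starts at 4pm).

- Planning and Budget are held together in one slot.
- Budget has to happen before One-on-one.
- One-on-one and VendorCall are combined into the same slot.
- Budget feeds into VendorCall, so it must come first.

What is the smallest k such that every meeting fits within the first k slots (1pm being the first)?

2

The precedence chain requires at least 2 distinct slots.
2 works (last occupied slot: 2pm): for example VendorCall=2pm, Planning=1pm, Standup=1pm, Budget=1pm, One-on-one=2pm.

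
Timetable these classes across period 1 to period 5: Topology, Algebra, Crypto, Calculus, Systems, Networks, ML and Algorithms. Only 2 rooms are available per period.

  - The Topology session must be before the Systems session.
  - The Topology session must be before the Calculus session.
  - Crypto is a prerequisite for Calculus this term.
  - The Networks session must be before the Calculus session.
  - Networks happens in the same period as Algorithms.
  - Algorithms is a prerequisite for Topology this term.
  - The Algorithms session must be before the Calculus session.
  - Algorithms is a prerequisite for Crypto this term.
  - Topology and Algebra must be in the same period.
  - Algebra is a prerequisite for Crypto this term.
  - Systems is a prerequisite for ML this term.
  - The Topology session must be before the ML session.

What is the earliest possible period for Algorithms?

Downstream work caps Algorithms at period 2.
Algorithms at period 1 is achievable: Networks=period 1, Crypto=period 3, ML=period 4, Algorithms=period 1, Calculus=period 4, Topology=period 2, Algebra=period 2, Systems=period 3.

period 1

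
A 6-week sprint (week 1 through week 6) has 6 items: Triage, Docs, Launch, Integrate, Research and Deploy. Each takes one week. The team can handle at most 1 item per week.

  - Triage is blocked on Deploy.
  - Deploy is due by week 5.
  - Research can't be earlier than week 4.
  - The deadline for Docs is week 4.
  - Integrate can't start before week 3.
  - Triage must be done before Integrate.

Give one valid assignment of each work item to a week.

Docs=week 1; Research=week 4; Launch=week 6; Triage=week 3; Integrate=week 5; Deploy=week 2

Checking: Deploy(week 2) before Triage(week 3); Triage(week 3) before Integrate(week 5); Integrate=week 5 in [week 3,week 6]; Deploy=week 2 in [week 1,week 5]; Research=week 4 in [week 4,week 6]; Docs=week 1 in [week 1,week 4]; max 1 per week (cap 1).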